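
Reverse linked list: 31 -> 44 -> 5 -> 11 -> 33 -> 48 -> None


Step 1: curr=31, set curr.next=prev(None) | reversed so far: 31
Step 2: curr=44, set curr.next=prev(31) | reversed so far: 44 -> 31
Step 3: curr=5, set curr.next=prev(44) | reversed so far: 5 -> 44 -> 31
Step 4: curr=11, set curr.next=prev(5) | reversed so far: 11 -> 5 -> 44 -> 31
Step 5: curr=33, set curr.next=prev(11) | reversed so far: 33 -> 11 -> 5 -> 44 -> 31
Step 6: curr=48, set curr.next=prev(33) | reversed so far: 48 -> 33 -> 11 -> 5 -> 44 -> 31

48 -> 33 -> 11 -> 5 -> 44 -> 31 -> None


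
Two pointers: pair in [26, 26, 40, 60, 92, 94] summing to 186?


lo=0(26)+hi=5(94)=120
lo=1(26)+hi=5(94)=120
lo=2(40)+hi=5(94)=134
lo=3(60)+hi=5(94)=154
lo=4(92)+hi=5(94)=186

Yes: 92+94=186


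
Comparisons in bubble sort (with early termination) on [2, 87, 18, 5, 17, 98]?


Algorithm: bubble sort (with early termination)
Input: [2, 87, 18, 5, 17, 98]
Sorted: [2, 5, 17, 18, 87, 98]

12


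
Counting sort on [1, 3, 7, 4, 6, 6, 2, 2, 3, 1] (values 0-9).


Input: [1, 3, 7, 4, 6, 6, 2, 2, 3, 1]
Counts: [0, 2, 2, 2, 1, 0, 2, 1, 0, 0]

Sorted: [1, 1, 2, 2, 3, 3, 4, 6, 6, 7]


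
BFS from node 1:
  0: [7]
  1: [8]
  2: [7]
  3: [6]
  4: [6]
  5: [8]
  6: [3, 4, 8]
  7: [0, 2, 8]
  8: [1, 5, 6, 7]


Visit 1, enqueue [8]
Visit 8, enqueue [5, 6, 7]
Visit 5, enqueue []
Visit 6, enqueue [3, 4]
Visit 7, enqueue [0, 2]
Visit 3, enqueue []
Visit 4, enqueue []
Visit 0, enqueue []
Visit 2, enqueue []

BFS order: [1, 8, 5, 6, 7, 3, 4, 0, 2]


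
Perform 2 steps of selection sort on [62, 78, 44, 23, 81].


Initial: [62, 78, 44, 23, 81]
Step 1: min=23 at 3
  Swap: [23, 78, 44, 62, 81]
Step 2: min=44 at 2
  Swap: [23, 44, 78, 62, 81]

After 2 steps: [23, 44, 78, 62, 81]


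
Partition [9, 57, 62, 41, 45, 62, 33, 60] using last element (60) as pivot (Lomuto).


Pivot: 60
  9 <= 60: advance i (no swap)
  57 <= 60: advance i (no swap)
  41 <= 60: swap -> [9, 57, 41, 62, 45, 62, 33, 60]
  45 <= 60: swap -> [9, 57, 41, 45, 62, 62, 33, 60]
  33 <= 60: swap -> [9, 57, 41, 45, 33, 62, 62, 60]
Place pivot at 5: [9, 57, 41, 45, 33, 60, 62, 62]

Partitioned: [9, 57, 41, 45, 33, 60, 62, 62]


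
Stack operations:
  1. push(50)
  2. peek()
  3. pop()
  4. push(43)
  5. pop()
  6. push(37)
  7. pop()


push(50) -> [50]
peek()->50
pop()->50, []
push(43) -> [43]
pop()->43, []
push(37) -> [37]
pop()->37, []

Final stack: []


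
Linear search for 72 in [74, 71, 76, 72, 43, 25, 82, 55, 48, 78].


i=0: 74!=72
i=1: 71!=72
i=2: 76!=72
i=3: 72==72 found!

Found at 3, 4 comps


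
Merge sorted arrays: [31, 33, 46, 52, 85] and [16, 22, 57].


Take 16 from B
Take 22 from B
Take 31 from A
Take 33 from A
Take 46 from A
Take 52 from A
Take 57 from B

Merged: [16, 22, 31, 33, 46, 52, 57, 85]


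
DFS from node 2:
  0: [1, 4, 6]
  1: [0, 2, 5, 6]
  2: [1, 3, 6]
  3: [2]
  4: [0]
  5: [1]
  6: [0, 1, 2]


Visit 2, push [6, 3, 1]
Visit 1, push [6, 5, 0]
Visit 0, push [6, 4]
Visit 4, push []
Visit 6, push []
Visit 5, push []
Visit 3, push []

DFS order: [2, 1, 0, 4, 6, 5, 3]


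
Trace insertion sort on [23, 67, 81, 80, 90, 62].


Initial: [23, 67, 81, 80, 90, 62]
Insert 67: [23, 67, 81, 80, 90, 62]
Insert 81: [23, 67, 81, 80, 90, 62]
Insert 80: [23, 67, 80, 81, 90, 62]
Insert 90: [23, 67, 80, 81, 90, 62]
Insert 62: [23, 62, 67, 80, 81, 90]

Sorted: [23, 62, 67, 80, 81, 90]


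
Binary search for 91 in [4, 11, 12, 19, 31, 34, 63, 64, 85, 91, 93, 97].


Step 1: lo=0, hi=11, mid=5, val=34
Step 2: lo=6, hi=11, mid=8, val=85
Step 3: lo=9, hi=11, mid=10, val=93
Step 4: lo=9, hi=9, mid=9, val=91

Found at index 9


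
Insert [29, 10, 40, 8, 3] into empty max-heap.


Insert 29: [29]
Insert 10: [29, 10]
Insert 40: [40, 10, 29]
Insert 8: [40, 10, 29, 8]
Insert 3: [40, 10, 29, 8, 3]

Final heap: [40, 10, 29, 8, 3]


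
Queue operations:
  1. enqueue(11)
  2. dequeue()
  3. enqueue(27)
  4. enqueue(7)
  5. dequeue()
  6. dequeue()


enqueue(11) -> [11]
dequeue()->11, []
enqueue(27) -> [27]
enqueue(7) -> [27, 7]
dequeue()->27, [7]
dequeue()->7, []

Final queue: []


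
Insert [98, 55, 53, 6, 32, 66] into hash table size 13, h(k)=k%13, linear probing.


Insert 98: h=7 -> slot 7
Insert 55: h=3 -> slot 3
Insert 53: h=1 -> slot 1
Insert 6: h=6 -> slot 6
Insert 32: h=6, 2 probes -> slot 8
Insert 66: h=1, 1 probes -> slot 2

Table: [None, 53, 66, 55, None, None, 6, 98, 32, None, None, None, None]


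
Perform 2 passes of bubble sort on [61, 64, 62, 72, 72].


Initial: [61, 64, 62, 72, 72]
Pass 1: [61, 62, 64, 72, 72] (1 swaps)
Pass 2: [61, 62, 64, 72, 72] (0 swaps)

After 2 passes: [61, 62, 64, 72, 72]


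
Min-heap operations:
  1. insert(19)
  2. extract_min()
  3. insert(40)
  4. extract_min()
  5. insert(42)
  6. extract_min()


insert(19) -> [19]
extract_min()->19, []
insert(40) -> [40]
extract_min()->40, []
insert(42) -> [42]
extract_min()->42, []

Final heap: []


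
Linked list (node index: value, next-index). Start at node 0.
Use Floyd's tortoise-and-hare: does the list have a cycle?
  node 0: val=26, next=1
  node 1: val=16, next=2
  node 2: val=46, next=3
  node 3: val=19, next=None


Floyd's tortoise (slow, +1) and hare (fast, +2):
  init: slow=0, fast=0
  step 1: slow=1, fast=2
  step 2: fast 2->3->None, no cycle

Cycle: no


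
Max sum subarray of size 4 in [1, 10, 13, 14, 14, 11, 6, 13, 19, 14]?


[0:4]: 38
[1:5]: 51
[2:6]: 52
[3:7]: 45
[4:8]: 44
[5:9]: 49
[6:10]: 52

Max: 52 at [2:6]


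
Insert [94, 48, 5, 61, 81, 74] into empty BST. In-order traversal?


Insert 94: root
Insert 48: L from 94
Insert 5: L from 94 -> L from 48
Insert 61: L from 94 -> R from 48
Insert 81: L from 94 -> R from 48 -> R from 61
Insert 74: L from 94 -> R from 48 -> R from 61 -> L from 81

In-order: [5, 48, 61, 74, 81, 94]


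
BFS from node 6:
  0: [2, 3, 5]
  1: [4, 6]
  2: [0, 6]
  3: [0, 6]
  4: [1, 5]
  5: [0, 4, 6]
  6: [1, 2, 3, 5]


Visit 6, enqueue [1, 2, 3, 5]
Visit 1, enqueue [4]
Visit 2, enqueue [0]
Visit 3, enqueue []
Visit 5, enqueue []
Visit 4, enqueue []
Visit 0, enqueue []

BFS order: [6, 1, 2, 3, 5, 4, 0]


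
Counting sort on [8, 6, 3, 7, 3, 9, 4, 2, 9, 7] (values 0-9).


Input: [8, 6, 3, 7, 3, 9, 4, 2, 9, 7]
Counts: [0, 0, 1, 2, 1, 0, 1, 2, 1, 2]

Sorted: [2, 3, 3, 4, 6, 7, 7, 8, 9, 9]


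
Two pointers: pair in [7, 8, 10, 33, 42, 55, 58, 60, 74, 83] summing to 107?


lo=0(7)+hi=9(83)=90
lo=1(8)+hi=9(83)=91
lo=2(10)+hi=9(83)=93
lo=3(33)+hi=9(83)=116
lo=3(33)+hi=8(74)=107

Yes: 33+74=107


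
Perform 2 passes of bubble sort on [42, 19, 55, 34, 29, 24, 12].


Initial: [42, 19, 55, 34, 29, 24, 12]
Pass 1: [19, 42, 34, 29, 24, 12, 55] (5 swaps)
Pass 2: [19, 34, 29, 24, 12, 42, 55] (4 swaps)

After 2 passes: [19, 34, 29, 24, 12, 42, 55]


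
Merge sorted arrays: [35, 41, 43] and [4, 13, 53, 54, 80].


Take 4 from B
Take 13 from B
Take 35 from A
Take 41 from A
Take 43 from A

Merged: [4, 13, 35, 41, 43, 53, 54, 80]


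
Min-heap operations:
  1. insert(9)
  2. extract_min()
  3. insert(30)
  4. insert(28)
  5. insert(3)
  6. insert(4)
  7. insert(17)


insert(9) -> [9]
extract_min()->9, []
insert(30) -> [30]
insert(28) -> [28, 30]
insert(3) -> [3, 30, 28]
insert(4) -> [3, 4, 28, 30]
insert(17) -> [3, 4, 28, 30, 17]

Final heap: [3, 4, 28, 30, 17]


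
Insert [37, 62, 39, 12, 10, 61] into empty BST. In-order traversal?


Insert 37: root
Insert 62: R from 37
Insert 39: R from 37 -> L from 62
Insert 12: L from 37
Insert 10: L from 37 -> L from 12
Insert 61: R from 37 -> L from 62 -> R from 39

In-order: [10, 12, 37, 39, 61, 62]


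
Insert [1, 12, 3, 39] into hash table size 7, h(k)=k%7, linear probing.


Insert 1: h=1 -> slot 1
Insert 12: h=5 -> slot 5
Insert 3: h=3 -> slot 3
Insert 39: h=4 -> slot 4

Table: [None, 1, None, 3, 39, 12, None]


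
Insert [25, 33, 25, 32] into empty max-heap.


Insert 25: [25]
Insert 33: [33, 25]
Insert 25: [33, 25, 25]
Insert 32: [33, 32, 25, 25]

Final heap: [33, 32, 25, 25]


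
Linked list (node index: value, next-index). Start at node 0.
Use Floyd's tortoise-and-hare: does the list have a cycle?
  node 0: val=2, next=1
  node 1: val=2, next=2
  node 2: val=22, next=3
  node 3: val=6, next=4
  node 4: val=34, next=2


Floyd's tortoise (slow, +1) and hare (fast, +2):
  init: slow=0, fast=0
  step 1: slow=1, fast=2
  step 2: slow=2, fast=4
  step 3: slow=3, fast=3
  slow == fast at node 3: cycle detected

Cycle: yes


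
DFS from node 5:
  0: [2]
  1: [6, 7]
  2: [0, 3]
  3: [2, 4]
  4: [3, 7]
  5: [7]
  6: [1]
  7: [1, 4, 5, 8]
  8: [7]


Visit 5, push [7]
Visit 7, push [8, 4, 1]
Visit 1, push [6]
Visit 6, push []
Visit 4, push [3]
Visit 3, push [2]
Visit 2, push [0]
Visit 0, push []
Visit 8, push []

DFS order: [5, 7, 1, 6, 4, 3, 2, 0, 8]


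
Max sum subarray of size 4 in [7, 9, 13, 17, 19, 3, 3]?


[0:4]: 46
[1:5]: 58
[2:6]: 52
[3:7]: 42

Max: 58 at [1:5]


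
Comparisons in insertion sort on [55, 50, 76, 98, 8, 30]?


Algorithm: insertion sort
Input: [55, 50, 76, 98, 8, 30]
Sorted: [8, 30, 50, 55, 76, 98]

12


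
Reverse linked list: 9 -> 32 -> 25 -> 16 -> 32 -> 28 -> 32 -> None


Step 1: curr=9, set curr.next=prev(None) | reversed so far: 9
Step 2: curr=32, set curr.next=prev(9) | reversed so far: 32 -> 9
Step 3: curr=25, set curr.next=prev(32) | reversed so far: 25 -> 32 -> 9
Step 4: curr=16, set curr.next=prev(25) | reversed so far: 16 -> 25 -> 32 -> 9
Step 5: curr=32, set curr.next=prev(16) | reversed so far: 32 -> 16 -> 25 -> 32 -> 9
Step 6: curr=28, set curr.next=prev(32) | reversed so far: 28 -> 32 -> 16 -> 25 -> 32 -> 9
Step 7: curr=32, set curr.next=prev(28) | reversed so far: 32 -> 28 -> 32 -> 16 -> 25 -> 32 -> 9

32 -> 28 -> 32 -> 16 -> 25 -> 32 -> 9 -> None


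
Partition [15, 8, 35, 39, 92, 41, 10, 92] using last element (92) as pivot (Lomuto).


Pivot: 92
  15 <= 92: advance i (no swap)
  8 <= 92: advance i (no swap)
  35 <= 92: advance i (no swap)
  39 <= 92: advance i (no swap)
  92 <= 92: advance i (no swap)
  41 <= 92: advance i (no swap)
  10 <= 92: advance i (no swap)
Place pivot at 7: [15, 8, 35, 39, 92, 41, 10, 92]

Partitioned: [15, 8, 35, 39, 92, 41, 10, 92]


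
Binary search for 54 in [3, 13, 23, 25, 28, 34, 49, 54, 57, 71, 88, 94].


Step 1: lo=0, hi=11, mid=5, val=34
Step 2: lo=6, hi=11, mid=8, val=57
Step 3: lo=6, hi=7, mid=6, val=49
Step 4: lo=7, hi=7, mid=7, val=54

Found at index 7


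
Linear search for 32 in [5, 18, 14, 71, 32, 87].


i=0: 5!=32
i=1: 18!=32
i=2: 14!=32
i=3: 71!=32
i=4: 32==32 found!

Found at 4, 5 comps


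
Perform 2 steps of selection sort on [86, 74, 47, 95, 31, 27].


Initial: [86, 74, 47, 95, 31, 27]
Step 1: min=27 at 5
  Swap: [27, 74, 47, 95, 31, 86]
Step 2: min=31 at 4
  Swap: [27, 31, 47, 95, 74, 86]

After 2 steps: [27, 31, 47, 95, 74, 86]


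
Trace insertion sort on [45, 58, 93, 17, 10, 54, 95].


Initial: [45, 58, 93, 17, 10, 54, 95]
Insert 58: [45, 58, 93, 17, 10, 54, 95]
Insert 93: [45, 58, 93, 17, 10, 54, 95]
Insert 17: [17, 45, 58, 93, 10, 54, 95]
Insert 10: [10, 17, 45, 58, 93, 54, 95]
Insert 54: [10, 17, 45, 54, 58, 93, 95]
Insert 95: [10, 17, 45, 54, 58, 93, 95]

Sorted: [10, 17, 45, 54, 58, 93, 95]


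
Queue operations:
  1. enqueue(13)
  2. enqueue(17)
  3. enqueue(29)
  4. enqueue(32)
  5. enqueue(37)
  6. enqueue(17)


enqueue(13) -> [13]
enqueue(17) -> [13, 17]
enqueue(29) -> [13, 17, 29]
enqueue(32) -> [13, 17, 29, 32]
enqueue(37) -> [13, 17, 29, 32, 37]
enqueue(17) -> [13, 17, 29, 32, 37, 17]

Final queue: [13, 17, 29, 32, 37, 17]


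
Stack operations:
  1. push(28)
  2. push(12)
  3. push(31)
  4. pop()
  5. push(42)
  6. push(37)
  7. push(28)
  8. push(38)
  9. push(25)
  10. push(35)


push(28) -> [28]
push(12) -> [28, 12]
push(31) -> [28, 12, 31]
pop()->31, [28, 12]
push(42) -> [28, 12, 42]
push(37) -> [28, 12, 42, 37]
push(28) -> [28, 12, 42, 37, 28]
push(38) -> [28, 12, 42, 37, 28, 38]
push(25) -> [28, 12, 42, 37, 28, 38, 25]
push(35) -> [28, 12, 42, 37, 28, 38, 25, 35]

Final stack: [28, 12, 42, 37, 28, 38, 25, 35]


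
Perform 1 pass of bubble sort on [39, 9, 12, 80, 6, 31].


Initial: [39, 9, 12, 80, 6, 31]
Pass 1: [9, 12, 39, 6, 31, 80] (4 swaps)

After 1 pass: [9, 12, 39, 6, 31, 80]


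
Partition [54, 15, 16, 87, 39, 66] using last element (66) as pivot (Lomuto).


Pivot: 66
  54 <= 66: advance i (no swap)
  15 <= 66: advance i (no swap)
  16 <= 66: advance i (no swap)
  39 <= 66: swap -> [54, 15, 16, 39, 87, 66]
Place pivot at 4: [54, 15, 16, 39, 66, 87]

Partitioned: [54, 15, 16, 39, 66, 87]


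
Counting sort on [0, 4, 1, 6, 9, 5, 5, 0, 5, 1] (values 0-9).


Input: [0, 4, 1, 6, 9, 5, 5, 0, 5, 1]
Counts: [2, 2, 0, 0, 1, 3, 1, 0, 0, 1]

Sorted: [0, 0, 1, 1, 4, 5, 5, 5, 6, 9]


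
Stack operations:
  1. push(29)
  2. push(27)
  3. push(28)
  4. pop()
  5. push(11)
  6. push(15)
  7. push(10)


push(29) -> [29]
push(27) -> [29, 27]
push(28) -> [29, 27, 28]
pop()->28, [29, 27]
push(11) -> [29, 27, 11]
push(15) -> [29, 27, 11, 15]
push(10) -> [29, 27, 11, 15, 10]

Final stack: [29, 27, 11, 15, 10]


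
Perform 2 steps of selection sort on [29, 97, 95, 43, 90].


Initial: [29, 97, 95, 43, 90]
Step 1: min=29 at 0
  Swap: [29, 97, 95, 43, 90]
Step 2: min=43 at 3
  Swap: [29, 43, 95, 97, 90]

After 2 steps: [29, 43, 95, 97, 90]


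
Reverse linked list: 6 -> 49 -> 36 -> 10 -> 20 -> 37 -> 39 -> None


Step 1: curr=6, set curr.next=prev(None) | reversed so far: 6
Step 2: curr=49, set curr.next=prev(6) | reversed so far: 49 -> 6
Step 3: curr=36, set curr.next=prev(49) | reversed so far: 36 -> 49 -> 6
Step 4: curr=10, set curr.next=prev(36) | reversed so far: 10 -> 36 -> 49 -> 6
Step 5: curr=20, set curr.next=prev(10) | reversed so far: 20 -> 10 -> 36 -> 49 -> 6
Step 6: curr=37, set curr.next=prev(20) | reversed so far: 37 -> 20 -> 10 -> 36 -> 49 -> 6
Step 7: curr=39, set curr.next=prev(37) | reversed so far: 39 -> 37 -> 20 -> 10 -> 36 -> 49 -> 6

39 -> 37 -> 20 -> 10 -> 36 -> 49 -> 6 -> None


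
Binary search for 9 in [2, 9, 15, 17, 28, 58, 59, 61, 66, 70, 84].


Step 1: lo=0, hi=10, mid=5, val=58
Step 2: lo=0, hi=4, mid=2, val=15
Step 3: lo=0, hi=1, mid=0, val=2
Step 4: lo=1, hi=1, mid=1, val=9

Found at index 1


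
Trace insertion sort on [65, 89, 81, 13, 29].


Initial: [65, 89, 81, 13, 29]
Insert 89: [65, 89, 81, 13, 29]
Insert 81: [65, 81, 89, 13, 29]
Insert 13: [13, 65, 81, 89, 29]
Insert 29: [13, 29, 65, 81, 89]

Sorted: [13, 29, 65, 81, 89]


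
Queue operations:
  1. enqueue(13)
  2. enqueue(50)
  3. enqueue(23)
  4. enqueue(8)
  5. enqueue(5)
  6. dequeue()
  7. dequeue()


enqueue(13) -> [13]
enqueue(50) -> [13, 50]
enqueue(23) -> [13, 50, 23]
enqueue(8) -> [13, 50, 23, 8]
enqueue(5) -> [13, 50, 23, 8, 5]
dequeue()->13, [50, 23, 8, 5]
dequeue()->50, [23, 8, 5]

Final queue: [23, 8, 5]


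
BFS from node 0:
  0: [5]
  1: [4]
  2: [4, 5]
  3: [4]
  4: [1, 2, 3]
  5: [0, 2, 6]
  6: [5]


Visit 0, enqueue [5]
Visit 5, enqueue [2, 6]
Visit 2, enqueue [4]
Visit 6, enqueue []
Visit 4, enqueue [1, 3]
Visit 1, enqueue []
Visit 3, enqueue []

BFS order: [0, 5, 2, 6, 4, 1, 3]


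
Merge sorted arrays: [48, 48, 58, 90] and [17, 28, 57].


Take 17 from B
Take 28 from B
Take 48 from A
Take 48 from A
Take 57 from B

Merged: [17, 28, 48, 48, 57, 58, 90]


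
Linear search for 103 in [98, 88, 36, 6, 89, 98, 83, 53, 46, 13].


i=0: 98!=103
i=1: 88!=103
i=2: 36!=103
i=3: 6!=103
i=4: 89!=103
i=5: 98!=103
i=6: 83!=103
i=7: 53!=103
i=8: 46!=103
i=9: 13!=103

Not found, 10 comps


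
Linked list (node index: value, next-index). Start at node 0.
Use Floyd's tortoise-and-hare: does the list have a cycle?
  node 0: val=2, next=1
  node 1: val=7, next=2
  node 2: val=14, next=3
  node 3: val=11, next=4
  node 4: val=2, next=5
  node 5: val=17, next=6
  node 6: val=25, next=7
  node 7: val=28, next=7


Floyd's tortoise (slow, +1) and hare (fast, +2):
  init: slow=0, fast=0
  step 1: slow=1, fast=2
  step 2: slow=2, fast=4
  step 3: slow=3, fast=6
  step 4: slow=4, fast=7
  step 5: slow=5, fast=7
  step 6: slow=6, fast=7
  step 7: slow=7, fast=7
  slow == fast at node 7: cycle detected

Cycle: yes


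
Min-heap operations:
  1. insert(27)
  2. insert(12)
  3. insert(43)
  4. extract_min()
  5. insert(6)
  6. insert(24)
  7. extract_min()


insert(27) -> [27]
insert(12) -> [12, 27]
insert(43) -> [12, 27, 43]
extract_min()->12, [27, 43]
insert(6) -> [6, 43, 27]
insert(24) -> [6, 24, 27, 43]
extract_min()->6, [24, 43, 27]

Final heap: [24, 43, 27]


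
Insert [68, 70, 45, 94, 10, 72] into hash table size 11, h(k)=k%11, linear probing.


Insert 68: h=2 -> slot 2
Insert 70: h=4 -> slot 4
Insert 45: h=1 -> slot 1
Insert 94: h=6 -> slot 6
Insert 10: h=10 -> slot 10
Insert 72: h=6, 1 probes -> slot 7

Table: [None, 45, 68, None, 70, None, 94, 72, None, None, 10]


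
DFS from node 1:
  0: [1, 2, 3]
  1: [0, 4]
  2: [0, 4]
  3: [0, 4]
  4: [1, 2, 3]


Visit 1, push [4, 0]
Visit 0, push [3, 2]
Visit 2, push [4]
Visit 4, push [3]
Visit 3, push []

DFS order: [1, 0, 2, 4, 3]


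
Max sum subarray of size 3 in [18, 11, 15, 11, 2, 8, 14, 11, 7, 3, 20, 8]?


[0:3]: 44
[1:4]: 37
[2:5]: 28
[3:6]: 21
[4:7]: 24
[5:8]: 33
[6:9]: 32
[7:10]: 21
[8:11]: 30
[9:12]: 31

Max: 44 at [0:3]


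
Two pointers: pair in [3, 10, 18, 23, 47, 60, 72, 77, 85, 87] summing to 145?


lo=0(3)+hi=9(87)=90
lo=1(10)+hi=9(87)=97
lo=2(18)+hi=9(87)=105
lo=3(23)+hi=9(87)=110
lo=4(47)+hi=9(87)=134
lo=5(60)+hi=9(87)=147
lo=5(60)+hi=8(85)=145

Yes: 60+85=145


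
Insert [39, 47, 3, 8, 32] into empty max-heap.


Insert 39: [39]
Insert 47: [47, 39]
Insert 3: [47, 39, 3]
Insert 8: [47, 39, 3, 8]
Insert 32: [47, 39, 3, 8, 32]

Final heap: [47, 39, 3, 8, 32]


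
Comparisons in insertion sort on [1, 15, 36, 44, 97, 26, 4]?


Algorithm: insertion sort
Input: [1, 15, 36, 44, 97, 26, 4]
Sorted: [1, 4, 15, 26, 36, 44, 97]

14


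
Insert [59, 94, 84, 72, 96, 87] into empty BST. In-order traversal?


Insert 59: root
Insert 94: R from 59
Insert 84: R from 59 -> L from 94
Insert 72: R from 59 -> L from 94 -> L from 84
Insert 96: R from 59 -> R from 94
Insert 87: R from 59 -> L from 94 -> R from 84

In-order: [59, 72, 84, 87, 94, 96]


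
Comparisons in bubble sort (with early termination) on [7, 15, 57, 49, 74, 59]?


Algorithm: bubble sort (with early termination)
Input: [7, 15, 57, 49, 74, 59]
Sorted: [7, 15, 49, 57, 59, 74]

9


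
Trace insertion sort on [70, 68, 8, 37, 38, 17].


Initial: [70, 68, 8, 37, 38, 17]
Insert 68: [68, 70, 8, 37, 38, 17]
Insert 8: [8, 68, 70, 37, 38, 17]
Insert 37: [8, 37, 68, 70, 38, 17]
Insert 38: [8, 37, 38, 68, 70, 17]
Insert 17: [8, 17, 37, 38, 68, 70]

Sorted: [8, 17, 37, 38, 68, 70]


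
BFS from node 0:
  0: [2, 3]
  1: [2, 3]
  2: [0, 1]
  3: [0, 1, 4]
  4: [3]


Visit 0, enqueue [2, 3]
Visit 2, enqueue [1]
Visit 3, enqueue [4]
Visit 1, enqueue []
Visit 4, enqueue []

BFS order: [0, 2, 3, 1, 4]


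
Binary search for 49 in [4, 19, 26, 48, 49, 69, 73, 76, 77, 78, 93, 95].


Step 1: lo=0, hi=11, mid=5, val=69
Step 2: lo=0, hi=4, mid=2, val=26
Step 3: lo=3, hi=4, mid=3, val=48
Step 4: lo=4, hi=4, mid=4, val=49

Found at index 4


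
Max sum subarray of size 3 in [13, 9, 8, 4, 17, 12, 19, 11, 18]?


[0:3]: 30
[1:4]: 21
[2:5]: 29
[3:6]: 33
[4:7]: 48
[5:8]: 42
[6:9]: 48

Max: 48 at [4:7]


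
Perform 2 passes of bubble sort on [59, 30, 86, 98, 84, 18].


Initial: [59, 30, 86, 98, 84, 18]
Pass 1: [30, 59, 86, 84, 18, 98] (3 swaps)
Pass 2: [30, 59, 84, 18, 86, 98] (2 swaps)

After 2 passes: [30, 59, 84, 18, 86, 98]


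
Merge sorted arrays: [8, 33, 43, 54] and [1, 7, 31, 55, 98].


Take 1 from B
Take 7 from B
Take 8 from A
Take 31 from B
Take 33 from A
Take 43 from A
Take 54 from A

Merged: [1, 7, 8, 31, 33, 43, 54, 55, 98]


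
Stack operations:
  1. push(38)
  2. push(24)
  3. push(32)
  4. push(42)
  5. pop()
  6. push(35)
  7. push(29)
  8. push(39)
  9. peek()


push(38) -> [38]
push(24) -> [38, 24]
push(32) -> [38, 24, 32]
push(42) -> [38, 24, 32, 42]
pop()->42, [38, 24, 32]
push(35) -> [38, 24, 32, 35]
push(29) -> [38, 24, 32, 35, 29]
push(39) -> [38, 24, 32, 35, 29, 39]
peek()->39

Final stack: [38, 24, 32, 35, 29, 39]


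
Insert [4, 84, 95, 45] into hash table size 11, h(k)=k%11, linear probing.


Insert 4: h=4 -> slot 4
Insert 84: h=7 -> slot 7
Insert 95: h=7, 1 probes -> slot 8
Insert 45: h=1 -> slot 1

Table: [None, 45, None, None, 4, None, None, 84, 95, None, None]


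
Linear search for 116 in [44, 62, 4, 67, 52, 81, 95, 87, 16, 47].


i=0: 44!=116
i=1: 62!=116
i=2: 4!=116
i=3: 67!=116
i=4: 52!=116
i=5: 81!=116
i=6: 95!=116
i=7: 87!=116
i=8: 16!=116
i=9: 47!=116

Not found, 10 comps


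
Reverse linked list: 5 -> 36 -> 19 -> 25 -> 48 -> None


Step 1: curr=5, set curr.next=prev(None) | reversed so far: 5
Step 2: curr=36, set curr.next=prev(5) | reversed so far: 36 -> 5
Step 3: curr=19, set curr.next=prev(36) | reversed so far: 19 -> 36 -> 5
Step 4: curr=25, set curr.next=prev(19) | reversed so far: 25 -> 19 -> 36 -> 5
Step 5: curr=48, set curr.next=prev(25) | reversed so far: 48 -> 25 -> 19 -> 36 -> 5

48 -> 25 -> 19 -> 36 -> 5 -> None


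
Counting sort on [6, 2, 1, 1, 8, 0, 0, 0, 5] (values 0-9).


Input: [6, 2, 1, 1, 8, 0, 0, 0, 5]
Counts: [3, 2, 1, 0, 0, 1, 1, 0, 1, 0]

Sorted: [0, 0, 0, 1, 1, 2, 5, 6, 8]


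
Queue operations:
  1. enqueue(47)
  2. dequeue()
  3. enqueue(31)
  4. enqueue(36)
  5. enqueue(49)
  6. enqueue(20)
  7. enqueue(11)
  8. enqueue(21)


enqueue(47) -> [47]
dequeue()->47, []
enqueue(31) -> [31]
enqueue(36) -> [31, 36]
enqueue(49) -> [31, 36, 49]
enqueue(20) -> [31, 36, 49, 20]
enqueue(11) -> [31, 36, 49, 20, 11]
enqueue(21) -> [31, 36, 49, 20, 11, 21]

Final queue: [31, 36, 49, 20, 11, 21]


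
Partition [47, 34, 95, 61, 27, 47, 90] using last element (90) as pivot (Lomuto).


Pivot: 90
  47 <= 90: advance i (no swap)
  34 <= 90: advance i (no swap)
  61 <= 90: swap -> [47, 34, 61, 95, 27, 47, 90]
  27 <= 90: swap -> [47, 34, 61, 27, 95, 47, 90]
  47 <= 90: swap -> [47, 34, 61, 27, 47, 95, 90]
Place pivot at 5: [47, 34, 61, 27, 47, 90, 95]

Partitioned: [47, 34, 61, 27, 47, 90, 95]


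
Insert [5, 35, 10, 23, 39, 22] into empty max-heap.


Insert 5: [5]
Insert 35: [35, 5]
Insert 10: [35, 5, 10]
Insert 23: [35, 23, 10, 5]
Insert 39: [39, 35, 10, 5, 23]
Insert 22: [39, 35, 22, 5, 23, 10]

Final heap: [39, 35, 22, 5, 23, 10]


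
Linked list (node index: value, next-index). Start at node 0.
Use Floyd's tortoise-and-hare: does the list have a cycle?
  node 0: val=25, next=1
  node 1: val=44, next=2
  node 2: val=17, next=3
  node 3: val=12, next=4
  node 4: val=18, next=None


Floyd's tortoise (slow, +1) and hare (fast, +2):
  init: slow=0, fast=0
  step 1: slow=1, fast=2
  step 2: slow=2, fast=4
  step 3: fast -> None, no cycle

Cycle: no


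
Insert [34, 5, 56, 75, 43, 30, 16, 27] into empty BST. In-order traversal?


Insert 34: root
Insert 5: L from 34
Insert 56: R from 34
Insert 75: R from 34 -> R from 56
Insert 43: R from 34 -> L from 56
Insert 30: L from 34 -> R from 5
Insert 16: L from 34 -> R from 5 -> L from 30
Insert 27: L from 34 -> R from 5 -> L from 30 -> R from 16

In-order: [5, 16, 27, 30, 34, 43, 56, 75]


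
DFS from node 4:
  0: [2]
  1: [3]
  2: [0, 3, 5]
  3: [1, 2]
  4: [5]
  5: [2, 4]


Visit 4, push [5]
Visit 5, push [2]
Visit 2, push [3, 0]
Visit 0, push []
Visit 3, push [1]
Visit 1, push []

DFS order: [4, 5, 2, 0, 3, 1]


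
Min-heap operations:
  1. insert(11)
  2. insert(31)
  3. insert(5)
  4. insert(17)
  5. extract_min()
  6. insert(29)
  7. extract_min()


insert(11) -> [11]
insert(31) -> [11, 31]
insert(5) -> [5, 31, 11]
insert(17) -> [5, 17, 11, 31]
extract_min()->5, [11, 17, 31]
insert(29) -> [11, 17, 31, 29]
extract_min()->11, [17, 29, 31]

Final heap: [17, 29, 31]


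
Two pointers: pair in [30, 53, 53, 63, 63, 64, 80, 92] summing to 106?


lo=0(30)+hi=7(92)=122
lo=0(30)+hi=6(80)=110
lo=0(30)+hi=5(64)=94
lo=1(53)+hi=5(64)=117
lo=1(53)+hi=4(63)=116
lo=1(53)+hi=3(63)=116
lo=1(53)+hi=2(53)=106

Yes: 53+53=106


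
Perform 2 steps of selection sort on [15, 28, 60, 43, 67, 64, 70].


Initial: [15, 28, 60, 43, 67, 64, 70]
Step 1: min=15 at 0
  Swap: [15, 28, 60, 43, 67, 64, 70]
Step 2: min=28 at 1
  Swap: [15, 28, 60, 43, 67, 64, 70]

After 2 steps: [15, 28, 60, 43, 67, 64, 70]


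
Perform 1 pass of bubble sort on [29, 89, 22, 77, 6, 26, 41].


Initial: [29, 89, 22, 77, 6, 26, 41]
Pass 1: [29, 22, 77, 6, 26, 41, 89] (5 swaps)

After 1 pass: [29, 22, 77, 6, 26, 41, 89]


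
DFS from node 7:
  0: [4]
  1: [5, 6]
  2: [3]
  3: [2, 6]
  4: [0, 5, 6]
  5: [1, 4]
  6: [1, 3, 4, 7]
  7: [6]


Visit 7, push [6]
Visit 6, push [4, 3, 1]
Visit 1, push [5]
Visit 5, push [4]
Visit 4, push [0]
Visit 0, push []
Visit 3, push [2]
Visit 2, push []

DFS order: [7, 6, 1, 5, 4, 0, 3, 2]


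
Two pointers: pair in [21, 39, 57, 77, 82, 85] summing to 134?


lo=0(21)+hi=5(85)=106
lo=1(39)+hi=5(85)=124
lo=2(57)+hi=5(85)=142
lo=2(57)+hi=4(82)=139
lo=2(57)+hi=3(77)=134

Yes: 57+77=134


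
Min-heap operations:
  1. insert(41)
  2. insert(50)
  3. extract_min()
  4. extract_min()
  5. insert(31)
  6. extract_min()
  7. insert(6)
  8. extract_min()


insert(41) -> [41]
insert(50) -> [41, 50]
extract_min()->41, [50]
extract_min()->50, []
insert(31) -> [31]
extract_min()->31, []
insert(6) -> [6]
extract_min()->6, []

Final heap: []


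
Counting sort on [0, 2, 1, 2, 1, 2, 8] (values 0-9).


Input: [0, 2, 1, 2, 1, 2, 8]
Counts: [1, 2, 3, 0, 0, 0, 0, 0, 1, 0]

Sorted: [0, 1, 1, 2, 2, 2, 8]


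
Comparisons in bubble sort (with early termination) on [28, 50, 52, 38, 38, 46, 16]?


Algorithm: bubble sort (with early termination)
Input: [28, 50, 52, 38, 38, 46, 16]
Sorted: [16, 28, 38, 38, 46, 50, 52]

21


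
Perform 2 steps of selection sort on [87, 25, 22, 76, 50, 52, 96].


Initial: [87, 25, 22, 76, 50, 52, 96]
Step 1: min=22 at 2
  Swap: [22, 25, 87, 76, 50, 52, 96]
Step 2: min=25 at 1
  Swap: [22, 25, 87, 76, 50, 52, 96]

After 2 steps: [22, 25, 87, 76, 50, 52, 96]


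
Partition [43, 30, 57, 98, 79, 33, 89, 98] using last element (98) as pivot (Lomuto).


Pivot: 98
  43 <= 98: advance i (no swap)
  30 <= 98: advance i (no swap)
  57 <= 98: advance i (no swap)
  98 <= 98: advance i (no swap)
  79 <= 98: advance i (no swap)
  33 <= 98: advance i (no swap)
  89 <= 98: advance i (no swap)
Place pivot at 7: [43, 30, 57, 98, 79, 33, 89, 98]

Partitioned: [43, 30, 57, 98, 79, 33, 89, 98]


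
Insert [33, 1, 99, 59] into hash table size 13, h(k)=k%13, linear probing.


Insert 33: h=7 -> slot 7
Insert 1: h=1 -> slot 1
Insert 99: h=8 -> slot 8
Insert 59: h=7, 2 probes -> slot 9

Table: [None, 1, None, None, None, None, None, 33, 99, 59, None, None, None]


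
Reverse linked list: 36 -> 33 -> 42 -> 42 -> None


Step 1: curr=36, set curr.next=prev(None) | reversed so far: 36
Step 2: curr=33, set curr.next=prev(36) | reversed so far: 33 -> 36
Step 3: curr=42, set curr.next=prev(33) | reversed so far: 42 -> 33 -> 36
Step 4: curr=42, set curr.next=prev(42) | reversed so far: 42 -> 42 -> 33 -> 36

42 -> 42 -> 33 -> 36 -> None


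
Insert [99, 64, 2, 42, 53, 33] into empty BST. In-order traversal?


Insert 99: root
Insert 64: L from 99
Insert 2: L from 99 -> L from 64
Insert 42: L from 99 -> L from 64 -> R from 2
Insert 53: L from 99 -> L from 64 -> R from 2 -> R from 42
Insert 33: L from 99 -> L from 64 -> R from 2 -> L from 42

In-order: [2, 33, 42, 53, 64, 99]


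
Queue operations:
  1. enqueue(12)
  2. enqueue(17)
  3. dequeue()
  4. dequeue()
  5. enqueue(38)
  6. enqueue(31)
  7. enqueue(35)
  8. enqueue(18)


enqueue(12) -> [12]
enqueue(17) -> [12, 17]
dequeue()->12, [17]
dequeue()->17, []
enqueue(38) -> [38]
enqueue(31) -> [38, 31]
enqueue(35) -> [38, 31, 35]
enqueue(18) -> [38, 31, 35, 18]

Final queue: [38, 31, 35, 18]


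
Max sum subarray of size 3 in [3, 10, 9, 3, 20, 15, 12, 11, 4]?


[0:3]: 22
[1:4]: 22
[2:5]: 32
[3:6]: 38
[4:7]: 47
[5:8]: 38
[6:9]: 27

Max: 47 at [4:7]


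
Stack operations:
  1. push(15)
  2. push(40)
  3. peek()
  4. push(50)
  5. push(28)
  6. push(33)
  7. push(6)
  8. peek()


push(15) -> [15]
push(40) -> [15, 40]
peek()->40
push(50) -> [15, 40, 50]
push(28) -> [15, 40, 50, 28]
push(33) -> [15, 40, 50, 28, 33]
push(6) -> [15, 40, 50, 28, 33, 6]
peek()->6

Final stack: [15, 40, 50, 28, 33, 6]


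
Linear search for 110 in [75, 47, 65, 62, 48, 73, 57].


i=0: 75!=110
i=1: 47!=110
i=2: 65!=110
i=3: 62!=110
i=4: 48!=110
i=5: 73!=110
i=6: 57!=110

Not found, 7 comps


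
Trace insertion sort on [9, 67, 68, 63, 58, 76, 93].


Initial: [9, 67, 68, 63, 58, 76, 93]
Insert 67: [9, 67, 68, 63, 58, 76, 93]
Insert 68: [9, 67, 68, 63, 58, 76, 93]
Insert 63: [9, 63, 67, 68, 58, 76, 93]
Insert 58: [9, 58, 63, 67, 68, 76, 93]
Insert 76: [9, 58, 63, 67, 68, 76, 93]
Insert 93: [9, 58, 63, 67, 68, 76, 93]

Sorted: [9, 58, 63, 67, 68, 76, 93]


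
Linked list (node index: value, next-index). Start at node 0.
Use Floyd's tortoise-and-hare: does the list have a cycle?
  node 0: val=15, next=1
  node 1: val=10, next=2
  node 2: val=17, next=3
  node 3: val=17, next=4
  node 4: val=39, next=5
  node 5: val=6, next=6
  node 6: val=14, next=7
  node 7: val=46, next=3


Floyd's tortoise (slow, +1) and hare (fast, +2):
  init: slow=0, fast=0
  step 1: slow=1, fast=2
  step 2: slow=2, fast=4
  step 3: slow=3, fast=6
  step 4: slow=4, fast=3
  step 5: slow=5, fast=5
  slow == fast at node 5: cycle detected

Cycle: yes


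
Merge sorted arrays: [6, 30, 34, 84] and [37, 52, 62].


Take 6 from A
Take 30 from A
Take 34 from A
Take 37 from B
Take 52 from B
Take 62 from B

Merged: [6, 30, 34, 37, 52, 62, 84]


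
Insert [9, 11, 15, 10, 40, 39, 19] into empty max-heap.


Insert 9: [9]
Insert 11: [11, 9]
Insert 15: [15, 9, 11]
Insert 10: [15, 10, 11, 9]
Insert 40: [40, 15, 11, 9, 10]
Insert 39: [40, 15, 39, 9, 10, 11]
Insert 19: [40, 15, 39, 9, 10, 11, 19]

Final heap: [40, 15, 39, 9, 10, 11, 19]


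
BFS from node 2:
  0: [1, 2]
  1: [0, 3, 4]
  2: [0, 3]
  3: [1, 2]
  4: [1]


Visit 2, enqueue [0, 3]
Visit 0, enqueue [1]
Visit 3, enqueue []
Visit 1, enqueue [4]
Visit 4, enqueue []

BFS order: [2, 0, 3, 1, 4]


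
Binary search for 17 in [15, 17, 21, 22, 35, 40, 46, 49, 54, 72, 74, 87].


Step 1: lo=0, hi=11, mid=5, val=40
Step 2: lo=0, hi=4, mid=2, val=21
Step 3: lo=0, hi=1, mid=0, val=15
Step 4: lo=1, hi=1, mid=1, val=17

Found at index 1


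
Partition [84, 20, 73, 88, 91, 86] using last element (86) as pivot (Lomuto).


Pivot: 86
  84 <= 86: advance i (no swap)
  20 <= 86: advance i (no swap)
  73 <= 86: advance i (no swap)
Place pivot at 3: [84, 20, 73, 86, 91, 88]

Partitioned: [84, 20, 73, 86, 91, 88]


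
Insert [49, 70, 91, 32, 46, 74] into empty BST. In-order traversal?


Insert 49: root
Insert 70: R from 49
Insert 91: R from 49 -> R from 70
Insert 32: L from 49
Insert 46: L from 49 -> R from 32
Insert 74: R from 49 -> R from 70 -> L from 91

In-order: [32, 46, 49, 70, 74, 91]


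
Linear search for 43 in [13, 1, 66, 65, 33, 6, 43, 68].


i=0: 13!=43
i=1: 1!=43
i=2: 66!=43
i=3: 65!=43
i=4: 33!=43
i=5: 6!=43
i=6: 43==43 found!

Found at 6, 7 comps


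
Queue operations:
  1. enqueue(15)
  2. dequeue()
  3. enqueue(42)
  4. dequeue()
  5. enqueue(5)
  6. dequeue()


enqueue(15) -> [15]
dequeue()->15, []
enqueue(42) -> [42]
dequeue()->42, []
enqueue(5) -> [5]
dequeue()->5, []

Final queue: []


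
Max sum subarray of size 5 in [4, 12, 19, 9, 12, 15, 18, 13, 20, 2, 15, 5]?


[0:5]: 56
[1:6]: 67
[2:7]: 73
[3:8]: 67
[4:9]: 78
[5:10]: 68
[6:11]: 68
[7:12]: 55

Max: 78 at [4:9]


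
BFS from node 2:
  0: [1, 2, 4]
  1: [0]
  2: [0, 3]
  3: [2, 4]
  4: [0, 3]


Visit 2, enqueue [0, 3]
Visit 0, enqueue [1, 4]
Visit 3, enqueue []
Visit 1, enqueue []
Visit 4, enqueue []

BFS order: [2, 0, 3, 1, 4]


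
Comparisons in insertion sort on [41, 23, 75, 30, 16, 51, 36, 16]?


Algorithm: insertion sort
Input: [41, 23, 75, 30, 16, 51, 36, 16]
Sorted: [16, 16, 23, 30, 36, 41, 51, 75]

22


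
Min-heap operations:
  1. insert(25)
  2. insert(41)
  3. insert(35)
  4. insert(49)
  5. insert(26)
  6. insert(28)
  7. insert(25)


insert(25) -> [25]
insert(41) -> [25, 41]
insert(35) -> [25, 41, 35]
insert(49) -> [25, 41, 35, 49]
insert(26) -> [25, 26, 35, 49, 41]
insert(28) -> [25, 26, 28, 49, 41, 35]
insert(25) -> [25, 26, 25, 49, 41, 35, 28]

Final heap: [25, 26, 25, 49, 41, 35, 28]


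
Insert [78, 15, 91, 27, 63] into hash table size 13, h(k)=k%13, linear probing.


Insert 78: h=0 -> slot 0
Insert 15: h=2 -> slot 2
Insert 91: h=0, 1 probes -> slot 1
Insert 27: h=1, 2 probes -> slot 3
Insert 63: h=11 -> slot 11

Table: [78, 91, 15, 27, None, None, None, None, None, None, None, 63, None]


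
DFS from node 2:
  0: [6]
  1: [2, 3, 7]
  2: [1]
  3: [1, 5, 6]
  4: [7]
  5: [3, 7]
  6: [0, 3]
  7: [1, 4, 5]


Visit 2, push [1]
Visit 1, push [7, 3]
Visit 3, push [6, 5]
Visit 5, push [7]
Visit 7, push [4]
Visit 4, push []
Visit 6, push [0]
Visit 0, push []

DFS order: [2, 1, 3, 5, 7, 4, 6, 0]


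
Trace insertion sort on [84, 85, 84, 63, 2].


Initial: [84, 85, 84, 63, 2]
Insert 85: [84, 85, 84, 63, 2]
Insert 84: [84, 84, 85, 63, 2]
Insert 63: [63, 84, 84, 85, 2]
Insert 2: [2, 63, 84, 84, 85]

Sorted: [2, 63, 84, 84, 85]


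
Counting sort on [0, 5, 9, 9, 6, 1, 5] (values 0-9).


Input: [0, 5, 9, 9, 6, 1, 5]
Counts: [1, 1, 0, 0, 0, 2, 1, 0, 0, 2]

Sorted: [0, 1, 5, 5, 6, 9, 9]


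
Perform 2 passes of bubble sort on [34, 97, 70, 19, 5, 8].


Initial: [34, 97, 70, 19, 5, 8]
Pass 1: [34, 70, 19, 5, 8, 97] (4 swaps)
Pass 2: [34, 19, 5, 8, 70, 97] (3 swaps)

After 2 passes: [34, 19, 5, 8, 70, 97]


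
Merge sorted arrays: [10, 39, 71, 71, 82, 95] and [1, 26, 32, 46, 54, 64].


Take 1 from B
Take 10 from A
Take 26 from B
Take 32 from B
Take 39 from A
Take 46 from B
Take 54 from B
Take 64 from B

Merged: [1, 10, 26, 32, 39, 46, 54, 64, 71, 71, 82, 95]


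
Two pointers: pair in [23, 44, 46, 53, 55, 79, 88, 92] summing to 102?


lo=0(23)+hi=7(92)=115
lo=0(23)+hi=6(88)=111
lo=0(23)+hi=5(79)=102

Yes: 23+79=102


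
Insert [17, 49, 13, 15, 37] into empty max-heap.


Insert 17: [17]
Insert 49: [49, 17]
Insert 13: [49, 17, 13]
Insert 15: [49, 17, 13, 15]
Insert 37: [49, 37, 13, 15, 17]

Final heap: [49, 37, 13, 15, 17]


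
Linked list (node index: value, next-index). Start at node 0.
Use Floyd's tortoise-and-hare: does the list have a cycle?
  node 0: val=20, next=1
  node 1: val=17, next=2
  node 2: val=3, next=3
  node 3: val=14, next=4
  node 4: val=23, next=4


Floyd's tortoise (slow, +1) and hare (fast, +2):
  init: slow=0, fast=0
  step 1: slow=1, fast=2
  step 2: slow=2, fast=4
  step 3: slow=3, fast=4
  step 4: slow=4, fast=4
  slow == fast at node 4: cycle detected

Cycle: yes


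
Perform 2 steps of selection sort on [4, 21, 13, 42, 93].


Initial: [4, 21, 13, 42, 93]
Step 1: min=4 at 0
  Swap: [4, 21, 13, 42, 93]
Step 2: min=13 at 2
  Swap: [4, 13, 21, 42, 93]

After 2 steps: [4, 13, 21, 42, 93]


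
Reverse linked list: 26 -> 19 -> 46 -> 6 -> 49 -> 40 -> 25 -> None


Step 1: curr=26, set curr.next=prev(None) | reversed so far: 26
Step 2: curr=19, set curr.next=prev(26) | reversed so far: 19 -> 26
Step 3: curr=46, set curr.next=prev(19) | reversed so far: 46 -> 19 -> 26
Step 4: curr=6, set curr.next=prev(46) | reversed so far: 6 -> 46 -> 19 -> 26
Step 5: curr=49, set curr.next=prev(6) | reversed so far: 49 -> 6 -> 46 -> 19 -> 26
Step 6: curr=40, set curr.next=prev(49) | reversed so far: 40 -> 49 -> 6 -> 46 -> 19 -> 26
Step 7: curr=25, set curr.next=prev(40) | reversed so far: 25 -> 40 -> 49 -> 6 -> 46 -> 19 -> 26

25 -> 40 -> 49 -> 6 -> 46 -> 19 -> 26 -> None


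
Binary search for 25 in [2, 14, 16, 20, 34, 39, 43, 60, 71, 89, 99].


Step 1: lo=0, hi=10, mid=5, val=39
Step 2: lo=0, hi=4, mid=2, val=16
Step 3: lo=3, hi=4, mid=3, val=20
Step 4: lo=4, hi=4, mid=4, val=34

Not found


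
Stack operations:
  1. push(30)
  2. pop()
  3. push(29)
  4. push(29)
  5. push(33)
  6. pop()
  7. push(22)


push(30) -> [30]
pop()->30, []
push(29) -> [29]
push(29) -> [29, 29]
push(33) -> [29, 29, 33]
pop()->33, [29, 29]
push(22) -> [29, 29, 22]

Final stack: [29, 29, 22]


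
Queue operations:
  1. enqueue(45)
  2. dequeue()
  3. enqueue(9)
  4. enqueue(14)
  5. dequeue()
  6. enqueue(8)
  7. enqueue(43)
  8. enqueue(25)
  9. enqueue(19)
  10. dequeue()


enqueue(45) -> [45]
dequeue()->45, []
enqueue(9) -> [9]
enqueue(14) -> [9, 14]
dequeue()->9, [14]
enqueue(8) -> [14, 8]
enqueue(43) -> [14, 8, 43]
enqueue(25) -> [14, 8, 43, 25]
enqueue(19) -> [14, 8, 43, 25, 19]
dequeue()->14, [8, 43, 25, 19]

Final queue: [8, 43, 25, 19]


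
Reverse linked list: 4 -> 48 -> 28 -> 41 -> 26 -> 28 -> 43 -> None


Step 1: curr=4, set curr.next=prev(None) | reversed so far: 4
Step 2: curr=48, set curr.next=prev(4) | reversed so far: 48 -> 4
Step 3: curr=28, set curr.next=prev(48) | reversed so far: 28 -> 48 -> 4
Step 4: curr=41, set curr.next=prev(28) | reversed so far: 41 -> 28 -> 48 -> 4
Step 5: curr=26, set curr.next=prev(41) | reversed so far: 26 -> 41 -> 28 -> 48 -> 4
Step 6: curr=28, set curr.next=prev(26) | reversed so far: 28 -> 26 -> 41 -> 28 -> 48 -> 4
Step 7: curr=43, set curr.next=prev(28) | reversed so far: 43 -> 28 -> 26 -> 41 -> 28 -> 48 -> 4

43 -> 28 -> 26 -> 41 -> 28 -> 48 -> 4 -> None


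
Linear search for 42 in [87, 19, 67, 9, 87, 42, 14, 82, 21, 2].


i=0: 87!=42
i=1: 19!=42
i=2: 67!=42
i=3: 9!=42
i=4: 87!=42
i=5: 42==42 found!

Found at 5, 6 comps


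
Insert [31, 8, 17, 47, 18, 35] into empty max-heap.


Insert 31: [31]
Insert 8: [31, 8]
Insert 17: [31, 8, 17]
Insert 47: [47, 31, 17, 8]
Insert 18: [47, 31, 17, 8, 18]
Insert 35: [47, 31, 35, 8, 18, 17]

Final heap: [47, 31, 35, 8, 18, 17]


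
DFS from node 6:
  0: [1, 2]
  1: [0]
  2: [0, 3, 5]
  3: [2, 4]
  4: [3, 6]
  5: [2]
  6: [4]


Visit 6, push [4]
Visit 4, push [3]
Visit 3, push [2]
Visit 2, push [5, 0]
Visit 0, push [1]
Visit 1, push []
Visit 5, push []

DFS order: [6, 4, 3, 2, 0, 1, 5]


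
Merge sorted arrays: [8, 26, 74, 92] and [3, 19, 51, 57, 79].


Take 3 from B
Take 8 from A
Take 19 from B
Take 26 from A
Take 51 from B
Take 57 from B
Take 74 from A
Take 79 from B

Merged: [3, 8, 19, 26, 51, 57, 74, 79, 92]


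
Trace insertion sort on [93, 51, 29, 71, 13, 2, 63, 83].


Initial: [93, 51, 29, 71, 13, 2, 63, 83]
Insert 51: [51, 93, 29, 71, 13, 2, 63, 83]
Insert 29: [29, 51, 93, 71, 13, 2, 63, 83]
Insert 71: [29, 51, 71, 93, 13, 2, 63, 83]
Insert 13: [13, 29, 51, 71, 93, 2, 63, 83]
Insert 2: [2, 13, 29, 51, 71, 93, 63, 83]
Insert 63: [2, 13, 29, 51, 63, 71, 93, 83]
Insert 83: [2, 13, 29, 51, 63, 71, 83, 93]

Sorted: [2, 13, 29, 51, 63, 71, 83, 93]


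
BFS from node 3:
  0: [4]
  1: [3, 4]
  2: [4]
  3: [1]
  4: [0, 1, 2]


Visit 3, enqueue [1]
Visit 1, enqueue [4]
Visit 4, enqueue [0, 2]
Visit 0, enqueue []
Visit 2, enqueue []

BFS order: [3, 1, 4, 0, 2]


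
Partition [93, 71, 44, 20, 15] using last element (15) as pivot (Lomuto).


Pivot: 15
Place pivot at 0: [15, 71, 44, 20, 93]

Partitioned: [15, 71, 44, 20, 93]


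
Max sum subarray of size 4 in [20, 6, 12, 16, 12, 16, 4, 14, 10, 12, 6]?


[0:4]: 54
[1:5]: 46
[2:6]: 56
[3:7]: 48
[4:8]: 46
[5:9]: 44
[6:10]: 40
[7:11]: 42

Max: 56 at [2:6]


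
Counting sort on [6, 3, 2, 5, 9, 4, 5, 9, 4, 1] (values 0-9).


Input: [6, 3, 2, 5, 9, 4, 5, 9, 4, 1]
Counts: [0, 1, 1, 1, 2, 2, 1, 0, 0, 2]

Sorted: [1, 2, 3, 4, 4, 5, 5, 6, 9, 9]


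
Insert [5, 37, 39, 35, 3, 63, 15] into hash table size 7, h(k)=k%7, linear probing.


Insert 5: h=5 -> slot 5
Insert 37: h=2 -> slot 2
Insert 39: h=4 -> slot 4
Insert 35: h=0 -> slot 0
Insert 3: h=3 -> slot 3
Insert 63: h=0, 1 probes -> slot 1
Insert 15: h=1, 5 probes -> slot 6

Table: [35, 63, 37, 3, 39, 5, 15]
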